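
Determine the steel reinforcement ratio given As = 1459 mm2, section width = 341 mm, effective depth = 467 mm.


rho = As / (b * d)
= 1459 / (341 * 467)
= 0.0092

0.0092


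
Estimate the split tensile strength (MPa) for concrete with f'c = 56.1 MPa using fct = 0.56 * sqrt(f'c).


fct = 0.56 * sqrt(56.1)
= 0.56 * 7.49
= 4.194 MPa

4.194


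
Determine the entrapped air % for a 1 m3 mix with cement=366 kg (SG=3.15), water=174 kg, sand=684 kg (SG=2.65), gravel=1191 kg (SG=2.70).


Vol cement = 366 / (3.15 * 1000) = 0.11619 m3
Vol water = 174 / 1000 = 0.174 m3
Vol sand = 684 / (2.65 * 1000) = 0.258113 m3
Vol gravel = 1191 / (2.70 * 1000) = 0.441111 m3
Total solid + water volume = 0.989415 m3
Air = (1 - 0.989415) * 100 = 1.06%

1.06


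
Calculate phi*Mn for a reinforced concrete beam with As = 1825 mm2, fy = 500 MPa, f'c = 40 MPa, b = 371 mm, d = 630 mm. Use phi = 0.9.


a = As * fy / (0.85 * f'c * b)
= 1825 * 500 / (0.85 * 40 * 371)
= 72.3403 mm
Mn = As * fy * (d - a/2) / 10^6
= 541.8698 kN-m
phi*Mn = 0.9 * 541.8698 = 487.68 kN-m

487.68


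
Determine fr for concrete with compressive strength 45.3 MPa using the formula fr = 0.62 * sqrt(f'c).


fr = 0.62 * sqrt(45.3)
= 4.173 MPa

4.173


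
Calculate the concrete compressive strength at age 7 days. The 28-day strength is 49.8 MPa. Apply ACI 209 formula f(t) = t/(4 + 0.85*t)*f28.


f(7) = 7 / (4 + 0.85 * 7) * 49.8
= 7 / 9.95 * 49.8
= 35.04 MPa

35.04


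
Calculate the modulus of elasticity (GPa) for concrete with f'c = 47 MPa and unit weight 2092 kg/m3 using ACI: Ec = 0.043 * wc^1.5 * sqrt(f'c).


Ec = 0.043 * 2092^1.5 * sqrt(47) / 1000
= 28.21 GPa

28.21


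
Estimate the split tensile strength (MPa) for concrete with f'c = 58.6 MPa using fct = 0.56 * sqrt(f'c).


fct = 0.56 * sqrt(58.6)
= 0.56 * 7.655
= 4.287 MPa

4.287


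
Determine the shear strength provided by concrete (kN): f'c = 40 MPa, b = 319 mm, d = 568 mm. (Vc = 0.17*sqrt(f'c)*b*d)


Vc = 0.17 * sqrt(40) * 319 * 568 / 1000
= 194.81 kN

194.81


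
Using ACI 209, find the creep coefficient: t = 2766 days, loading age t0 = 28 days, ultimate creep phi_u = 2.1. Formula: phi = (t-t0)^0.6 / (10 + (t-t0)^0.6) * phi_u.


dt = 2766 - 28 = 2738
phi = 2738^0.6 / (10 + 2738^0.6) * 2.1
= 1.933

1.933


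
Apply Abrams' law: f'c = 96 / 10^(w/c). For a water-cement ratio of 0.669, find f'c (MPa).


f'c = 96 / 10^0.669
= 96 / 4.667
= 20.57 MPa

20.57


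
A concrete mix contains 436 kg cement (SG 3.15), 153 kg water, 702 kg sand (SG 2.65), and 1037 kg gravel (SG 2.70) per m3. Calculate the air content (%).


Vol cement = 436 / (3.15 * 1000) = 0.138413 m3
Vol water = 153 / 1000 = 0.153 m3
Vol sand = 702 / (2.65 * 1000) = 0.264906 m3
Vol gravel = 1037 / (2.70 * 1000) = 0.384074 m3
Total solid + water volume = 0.940392 m3
Air = (1 - 0.940392) * 100 = 5.96%

5.96


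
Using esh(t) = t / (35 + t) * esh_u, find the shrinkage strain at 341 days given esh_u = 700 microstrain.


esh(341) = 341 / (35 + 341) * 700
= 341 / 376 * 700
= 634.8 microstrain

634.8


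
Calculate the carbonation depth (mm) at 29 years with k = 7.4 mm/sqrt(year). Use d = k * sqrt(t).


depth = k * sqrt(t)
= 7.4 * sqrt(29)
= 39.85 mm

39.85


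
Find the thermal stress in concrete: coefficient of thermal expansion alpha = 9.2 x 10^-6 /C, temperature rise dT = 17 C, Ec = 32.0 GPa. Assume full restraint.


sigma = alpha * dT * Ec
= 9.2e-6 * 17 * 32.0 * 1000
= 5.005 MPa

5.005


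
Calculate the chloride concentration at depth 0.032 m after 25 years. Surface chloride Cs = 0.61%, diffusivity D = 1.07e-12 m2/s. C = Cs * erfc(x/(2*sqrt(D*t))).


t_seconds = 25 * 365.25 * 24 * 3600 = 788940000.0 s
arg = 0.032 / (2 * sqrt(1.07e-12 * 788940000.0))
= 0.5507
erfc(0.5507) = 0.4361
C = 0.61 * 0.4361 = 0.266%

0.266


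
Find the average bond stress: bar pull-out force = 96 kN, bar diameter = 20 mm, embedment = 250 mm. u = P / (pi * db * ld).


u = P / (pi * db * ld)
= 96 * 1000 / (pi * 20 * 250)
= 6.112 MPa

6.112


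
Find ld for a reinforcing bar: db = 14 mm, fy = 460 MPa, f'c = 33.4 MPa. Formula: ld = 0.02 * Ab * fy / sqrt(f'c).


Ab = pi * 14^2 / 4 = 153.938 mm2
ld = 0.02 * 153.938 * 460 / sqrt(33.4)
= 245.1 mm

245.1


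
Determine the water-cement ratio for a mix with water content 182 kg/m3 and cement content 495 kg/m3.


w/c = water / cement
w/c = 182 / 495 = 0.368

0.368


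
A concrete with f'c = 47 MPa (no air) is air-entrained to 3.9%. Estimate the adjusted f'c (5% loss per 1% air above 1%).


Strength loss = (3.9 - 1) * 5 = 14.5%
f'c = 47 * (1 - 14.5/100)
= 40.19 MPa

40.19


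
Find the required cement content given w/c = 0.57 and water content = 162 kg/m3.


Cement = water / (w/c)
= 162 / 0.57
= 284.2 kg/m3

284.2


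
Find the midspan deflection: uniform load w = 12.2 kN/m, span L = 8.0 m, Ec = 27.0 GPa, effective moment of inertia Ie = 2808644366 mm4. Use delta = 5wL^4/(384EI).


Convert: L = 8.0 m = 8000 mm, Ec = 27.0 GPa = 27000 MPa
delta = 5 * 12.2 * 8000^4 / (384 * 27000 * 2808644366)
= 8.58 mm

8.58


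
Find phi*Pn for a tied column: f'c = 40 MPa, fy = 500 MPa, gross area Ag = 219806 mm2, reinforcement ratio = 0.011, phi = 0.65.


Ast = rho * Ag = 0.011 * 219806 = 2417.866 mm2
phi*Pn = 0.65 * 0.80 * (0.85 * 40 * (219806 - 2417.866) + 500 * 2417.866) / 1000
= 4472.07 kN

4472.07


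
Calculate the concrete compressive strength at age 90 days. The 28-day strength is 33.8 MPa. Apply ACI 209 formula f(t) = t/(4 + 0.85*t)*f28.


f(90) = 90 / (4 + 0.85 * 90) * 33.8
= 90 / 80.5 * 33.8
= 37.79 MPa

37.79


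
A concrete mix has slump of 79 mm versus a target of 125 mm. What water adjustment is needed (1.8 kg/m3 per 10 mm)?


Difference = 125 - 79 = 46 mm
Water adjustment = 46 * 1.8 / 10 = 8.3 kg/m3

8.3


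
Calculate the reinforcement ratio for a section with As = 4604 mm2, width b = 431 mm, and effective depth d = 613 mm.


rho = As / (b * d)
= 4604 / (431 * 613)
= 0.0174

0.0174


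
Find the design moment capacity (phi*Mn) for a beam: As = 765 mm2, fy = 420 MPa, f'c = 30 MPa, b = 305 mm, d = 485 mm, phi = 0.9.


a = As * fy / (0.85 * f'c * b)
= 765 * 420 / (0.85 * 30 * 305)
= 41.3115 mm
Mn = As * fy * (d - a/2) / 10^6
= 149.1938 kN-m
phi*Mn = 0.9 * 149.1938 = 134.27 kN-m

134.27


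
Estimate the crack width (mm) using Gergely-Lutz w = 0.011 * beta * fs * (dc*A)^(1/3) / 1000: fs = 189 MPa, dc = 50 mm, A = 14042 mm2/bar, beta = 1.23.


w = 0.011 * beta * fs * (dc * A)^(1/3) / 1000
= 0.011 * 1.23 * 189 * (50 * 14042)^(1/3) / 1000
= 0.227 mm

0.227


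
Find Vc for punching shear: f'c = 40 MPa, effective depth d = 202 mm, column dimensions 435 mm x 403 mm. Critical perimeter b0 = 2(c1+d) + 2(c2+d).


b0 = 2*(435 + 202) + 2*(403 + 202) = 2484 mm
Vc = 0.33 * sqrt(40) * 2484 * 202 / 1000
= 1047.24 kN

1047.24


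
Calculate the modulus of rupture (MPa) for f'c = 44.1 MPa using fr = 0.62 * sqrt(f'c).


fr = 0.62 * sqrt(44.1)
= 4.117 MPa

4.117


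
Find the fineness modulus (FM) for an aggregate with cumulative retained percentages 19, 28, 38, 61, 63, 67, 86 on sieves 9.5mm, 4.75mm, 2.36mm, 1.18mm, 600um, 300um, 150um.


FM = sum(cumulative % retained) / 100
= 362 / 100
= 3.62

3.62


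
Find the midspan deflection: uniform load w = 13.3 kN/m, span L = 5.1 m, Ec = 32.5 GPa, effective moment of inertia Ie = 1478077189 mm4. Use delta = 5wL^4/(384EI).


Convert: L = 5.1 m = 5100 mm, Ec = 32.5 GPa = 32500 MPa
delta = 5 * 13.3 * 5100^4 / (384 * 32500 * 1478077189)
= 2.44 mm

2.44


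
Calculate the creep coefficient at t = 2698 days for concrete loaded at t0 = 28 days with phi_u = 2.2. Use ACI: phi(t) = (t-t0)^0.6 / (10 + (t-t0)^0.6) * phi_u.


dt = 2698 - 28 = 2670
phi = 2670^0.6 / (10 + 2670^0.6) * 2.2
= 2.022

2.022


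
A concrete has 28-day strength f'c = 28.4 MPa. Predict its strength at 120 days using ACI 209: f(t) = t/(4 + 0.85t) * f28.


f(120) = 120 / (4 + 0.85 * 120) * 28.4
= 120 / 106.0 * 28.4
= 32.15 MPa

32.15


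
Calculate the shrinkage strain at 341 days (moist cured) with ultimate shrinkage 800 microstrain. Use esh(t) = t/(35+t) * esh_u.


esh(341) = 341 / (35 + 341) * 800
= 341 / 376 * 800
= 725.5 microstrain

725.5


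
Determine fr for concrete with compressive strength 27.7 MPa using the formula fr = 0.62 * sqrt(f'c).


fr = 0.62 * sqrt(27.7)
= 3.263 MPa

3.263


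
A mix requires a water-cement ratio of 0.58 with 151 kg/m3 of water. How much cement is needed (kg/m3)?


Cement = water / (w/c)
= 151 / 0.58
= 260.3 kg/m3

260.3


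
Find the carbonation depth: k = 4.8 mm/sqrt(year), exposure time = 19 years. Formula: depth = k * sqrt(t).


depth = k * sqrt(t)
= 4.8 * sqrt(19)
= 20.92 mm

20.92


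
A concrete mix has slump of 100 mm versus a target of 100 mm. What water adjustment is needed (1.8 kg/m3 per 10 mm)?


Difference = 100 - 100 = 0 mm
Water adjustment = 0 * 1.8 / 10 = 0.0 kg/m3

0.0


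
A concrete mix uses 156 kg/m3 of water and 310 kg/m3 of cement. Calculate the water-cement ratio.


w/c = water / cement
w/c = 156 / 310 = 0.503

0.503


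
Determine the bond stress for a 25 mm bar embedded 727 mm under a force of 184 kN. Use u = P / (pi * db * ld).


u = P / (pi * db * ld)
= 184 * 1000 / (pi * 25 * 727)
= 3.223 MPa

3.223


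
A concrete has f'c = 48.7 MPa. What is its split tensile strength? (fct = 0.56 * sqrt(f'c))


fct = 0.56 * sqrt(48.7)
= 0.56 * 6.979
= 3.908 MPa

3.908


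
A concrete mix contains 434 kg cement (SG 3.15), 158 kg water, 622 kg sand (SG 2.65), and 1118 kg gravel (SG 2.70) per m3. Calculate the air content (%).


Vol cement = 434 / (3.15 * 1000) = 0.137778 m3
Vol water = 158 / 1000 = 0.158 m3
Vol sand = 622 / (2.65 * 1000) = 0.234717 m3
Vol gravel = 1118 / (2.70 * 1000) = 0.414074 m3
Total solid + water volume = 0.944569 m3
Air = (1 - 0.944569) * 100 = 5.54%

5.54


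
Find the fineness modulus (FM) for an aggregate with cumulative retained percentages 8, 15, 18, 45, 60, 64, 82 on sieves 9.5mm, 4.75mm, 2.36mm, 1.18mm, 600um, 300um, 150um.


FM = sum(cumulative % retained) / 100
= 292 / 100
= 2.92

2.92


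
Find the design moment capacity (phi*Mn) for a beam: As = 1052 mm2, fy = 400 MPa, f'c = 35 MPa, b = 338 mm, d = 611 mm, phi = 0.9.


a = As * fy / (0.85 * f'c * b)
= 1052 * 400 / (0.85 * 35 * 338)
= 41.8477 mm
Mn = As * fy * (d - a/2) / 10^6
= 248.304 kN-m
phi*Mn = 0.9 * 248.304 = 223.47 kN-m

223.47


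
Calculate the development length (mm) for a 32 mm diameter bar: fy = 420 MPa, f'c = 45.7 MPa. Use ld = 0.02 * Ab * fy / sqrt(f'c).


Ab = pi * 32^2 / 4 = 804.248 mm2
ld = 0.02 * 804.248 * 420 / sqrt(45.7)
= 999.3 mm

999.3


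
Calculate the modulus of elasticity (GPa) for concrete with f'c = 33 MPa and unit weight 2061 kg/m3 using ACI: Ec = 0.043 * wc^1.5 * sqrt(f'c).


Ec = 0.043 * 2061^1.5 * sqrt(33) / 1000
= 23.11 GPa

23.11


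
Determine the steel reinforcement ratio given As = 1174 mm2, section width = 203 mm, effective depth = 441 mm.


rho = As / (b * d)
= 1174 / (203 * 441)
= 0.0131

0.0131


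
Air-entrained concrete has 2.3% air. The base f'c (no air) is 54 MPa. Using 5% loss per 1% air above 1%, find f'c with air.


Strength loss = (2.3 - 1) * 5 = 6.5%
f'c = 54 * (1 - 6.5/100)
= 50.49 MPa

50.49


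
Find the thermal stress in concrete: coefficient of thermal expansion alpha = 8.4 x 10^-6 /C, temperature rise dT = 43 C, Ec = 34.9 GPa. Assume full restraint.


sigma = alpha * dT * Ec
= 8.4e-6 * 43 * 34.9 * 1000
= 12.606 MPa

12.606


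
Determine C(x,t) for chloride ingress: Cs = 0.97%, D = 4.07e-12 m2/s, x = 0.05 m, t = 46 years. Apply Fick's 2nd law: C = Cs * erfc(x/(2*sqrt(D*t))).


t_seconds = 46 * 365.25 * 24 * 3600 = 1451649600.0 s
arg = 0.05 / (2 * sqrt(4.07e-12 * 1451649600.0))
= 0.3252
erfc(0.3252) = 0.6455
C = 0.97 * 0.6455 = 0.6262%

0.6262


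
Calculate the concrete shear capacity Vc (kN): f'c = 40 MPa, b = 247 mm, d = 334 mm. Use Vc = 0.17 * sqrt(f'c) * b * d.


Vc = 0.17 * sqrt(40) * 247 * 334 / 1000
= 88.7 kN

88.7


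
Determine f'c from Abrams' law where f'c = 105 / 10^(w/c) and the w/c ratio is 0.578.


f'c = 105 / 10^0.578
= 105 / 3.784
= 27.75 MPa

27.75


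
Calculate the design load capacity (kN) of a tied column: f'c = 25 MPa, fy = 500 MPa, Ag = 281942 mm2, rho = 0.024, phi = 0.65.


Ast = rho * Ag = 0.024 * 281942 = 6766.608 mm2
phi*Pn = 0.65 * 0.80 * (0.85 * 25 * (281942 - 6766.608) + 500 * 6766.608) / 1000
= 4800.01 kN

4800.01


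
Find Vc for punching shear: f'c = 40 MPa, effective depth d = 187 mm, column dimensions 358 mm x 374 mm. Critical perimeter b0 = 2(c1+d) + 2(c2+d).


b0 = 2*(358 + 187) + 2*(374 + 187) = 2212 mm
Vc = 0.33 * sqrt(40) * 2212 * 187 / 1000
= 863.32 kN

863.32


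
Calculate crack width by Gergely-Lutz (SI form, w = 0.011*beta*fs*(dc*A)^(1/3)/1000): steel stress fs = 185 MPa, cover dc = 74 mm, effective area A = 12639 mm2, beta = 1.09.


w = 0.011 * beta * fs * (dc * A)^(1/3) / 1000
= 0.011 * 1.09 * 185 * (74 * 12639)^(1/3) / 1000
= 0.217 mm

0.217


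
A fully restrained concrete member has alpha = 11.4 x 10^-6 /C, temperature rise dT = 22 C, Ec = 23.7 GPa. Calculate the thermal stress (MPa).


sigma = alpha * dT * Ec
= 11.4e-6 * 22 * 23.7 * 1000
= 5.944 MPa

5.944


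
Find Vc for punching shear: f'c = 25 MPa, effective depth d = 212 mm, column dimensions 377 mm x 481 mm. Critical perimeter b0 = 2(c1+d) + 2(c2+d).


b0 = 2*(377 + 212) + 2*(481 + 212) = 2564 mm
Vc = 0.33 * sqrt(25) * 2564 * 212 / 1000
= 896.89 kN

896.89


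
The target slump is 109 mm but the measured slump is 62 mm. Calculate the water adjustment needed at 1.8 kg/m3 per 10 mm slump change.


Difference = 109 - 62 = 47 mm
Water adjustment = 47 * 1.8 / 10 = 8.5 kg/m3

8.5


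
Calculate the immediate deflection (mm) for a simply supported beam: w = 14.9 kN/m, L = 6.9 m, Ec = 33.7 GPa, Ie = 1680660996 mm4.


Convert: L = 6.9 m = 6900 mm, Ec = 33.7 GPa = 33700 MPa
delta = 5 * 14.9 * 6900^4 / (384 * 33700 * 1680660996)
= 7.76 mm

7.76


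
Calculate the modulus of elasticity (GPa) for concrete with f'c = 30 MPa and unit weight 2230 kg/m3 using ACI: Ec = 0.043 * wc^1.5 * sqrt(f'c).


Ec = 0.043 * 2230^1.5 * sqrt(30) / 1000
= 24.8 GPa

24.8


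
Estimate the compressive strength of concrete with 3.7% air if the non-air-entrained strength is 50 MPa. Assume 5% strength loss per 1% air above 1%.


Strength loss = (3.7 - 1) * 5 = 13.5%
f'c = 50 * (1 - 13.5/100)
= 43.25 MPa

43.25


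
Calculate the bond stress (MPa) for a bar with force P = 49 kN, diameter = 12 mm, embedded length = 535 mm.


u = P / (pi * db * ld)
= 49 * 1000 / (pi * 12 * 535)
= 2.429 MPa

2.429


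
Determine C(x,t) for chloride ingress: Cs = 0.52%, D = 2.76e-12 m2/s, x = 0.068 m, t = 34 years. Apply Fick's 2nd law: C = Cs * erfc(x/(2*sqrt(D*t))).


t_seconds = 34 * 365.25 * 24 * 3600 = 1072958400.0 s
arg = 0.068 / (2 * sqrt(2.76e-12 * 1072958400.0))
= 0.6248
erfc(0.6248) = 0.3769
C = 0.52 * 0.3769 = 0.196%

0.196


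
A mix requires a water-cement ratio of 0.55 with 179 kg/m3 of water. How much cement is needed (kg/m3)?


Cement = water / (w/c)
= 179 / 0.55
= 325.5 kg/m3

325.5


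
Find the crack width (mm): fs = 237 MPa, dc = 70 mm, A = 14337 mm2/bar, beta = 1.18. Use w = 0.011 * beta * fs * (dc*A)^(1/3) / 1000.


w = 0.011 * beta * fs * (dc * A)^(1/3) / 1000
= 0.011 * 1.18 * 237 * (70 * 14337)^(1/3) / 1000
= 0.308 mm

0.308


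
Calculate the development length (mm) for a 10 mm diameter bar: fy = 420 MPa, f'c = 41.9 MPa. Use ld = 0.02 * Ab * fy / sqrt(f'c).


Ab = pi * 10^2 / 4 = 78.54 mm2
ld = 0.02 * 78.54 * 420 / sqrt(41.9)
= 101.9 mm

101.9


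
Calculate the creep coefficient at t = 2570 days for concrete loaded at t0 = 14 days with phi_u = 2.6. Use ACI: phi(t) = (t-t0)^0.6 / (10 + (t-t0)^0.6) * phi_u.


dt = 2570 - 14 = 2556
phi = 2556^0.6 / (10 + 2556^0.6) * 2.6
= 2.385

2.385


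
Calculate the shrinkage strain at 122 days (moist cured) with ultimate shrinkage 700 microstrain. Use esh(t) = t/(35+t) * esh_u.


esh(122) = 122 / (35 + 122) * 700
= 122 / 157 * 700
= 543.9 microstrain

543.9


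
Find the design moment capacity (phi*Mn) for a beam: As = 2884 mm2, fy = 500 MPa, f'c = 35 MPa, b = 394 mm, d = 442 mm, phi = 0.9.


a = As * fy / (0.85 * f'c * b)
= 2884 * 500 / (0.85 * 35 * 394)
= 123.0218 mm
Mn = As * fy * (d - a/2) / 10^6
= 548.6653 kN-m
phi*Mn = 0.9 * 548.6653 = 493.8 kN-m

493.8


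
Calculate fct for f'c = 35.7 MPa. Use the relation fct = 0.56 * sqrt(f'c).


fct = 0.56 * sqrt(35.7)
= 0.56 * 5.975
= 3.346 MPa

3.346


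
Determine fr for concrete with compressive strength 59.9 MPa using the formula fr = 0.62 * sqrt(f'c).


fr = 0.62 * sqrt(59.9)
= 4.798 MPa

4.798


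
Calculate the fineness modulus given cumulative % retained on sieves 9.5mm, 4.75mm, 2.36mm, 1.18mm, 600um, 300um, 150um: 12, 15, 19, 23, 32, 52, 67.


FM = sum(cumulative % retained) / 100
= 220 / 100
= 2.2

2.2


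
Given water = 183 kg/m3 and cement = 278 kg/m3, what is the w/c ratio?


w/c = water / cement
w/c = 183 / 278 = 0.658

0.658


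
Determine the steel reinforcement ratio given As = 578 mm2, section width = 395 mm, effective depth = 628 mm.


rho = As / (b * d)
= 578 / (395 * 628)
= 0.0023

0.0023


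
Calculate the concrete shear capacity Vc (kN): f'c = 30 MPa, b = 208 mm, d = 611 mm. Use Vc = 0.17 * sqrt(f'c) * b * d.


Vc = 0.17 * sqrt(30) * 208 * 611 / 1000
= 118.34 kN

118.34


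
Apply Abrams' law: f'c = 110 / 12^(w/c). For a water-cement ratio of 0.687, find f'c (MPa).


f'c = 110 / 12^0.687
= 110 / 5.513
= 19.95 MPa

19.95


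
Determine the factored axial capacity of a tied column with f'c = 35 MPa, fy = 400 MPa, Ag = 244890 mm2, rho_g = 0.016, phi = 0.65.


Ast = rho * Ag = 0.016 * 244890 = 3918.24 mm2
phi*Pn = 0.65 * 0.80 * (0.85 * 35 * (244890 - 3918.24) + 400 * 3918.24) / 1000
= 4542.83 kN

4542.83


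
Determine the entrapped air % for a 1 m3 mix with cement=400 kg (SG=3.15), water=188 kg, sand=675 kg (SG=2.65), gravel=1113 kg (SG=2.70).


Vol cement = 400 / (3.15 * 1000) = 0.126984 m3
Vol water = 188 / 1000 = 0.188 m3
Vol sand = 675 / (2.65 * 1000) = 0.254717 m3
Vol gravel = 1113 / (2.70 * 1000) = 0.412222 m3
Total solid + water volume = 0.981923 m3
Air = (1 - 0.981923) * 100 = 1.81%

1.81


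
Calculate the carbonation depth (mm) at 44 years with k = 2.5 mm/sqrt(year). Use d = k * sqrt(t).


depth = k * sqrt(t)
= 2.5 * sqrt(44)
= 16.58 mm

16.58


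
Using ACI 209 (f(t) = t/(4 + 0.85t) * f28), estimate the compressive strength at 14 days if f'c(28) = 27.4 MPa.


f(14) = 14 / (4 + 0.85 * 14) * 27.4
= 14 / 15.9 * 27.4
= 24.13 MPa

24.13


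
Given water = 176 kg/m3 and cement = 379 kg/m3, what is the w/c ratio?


w/c = water / cement
w/c = 176 / 379 = 0.464

0.464


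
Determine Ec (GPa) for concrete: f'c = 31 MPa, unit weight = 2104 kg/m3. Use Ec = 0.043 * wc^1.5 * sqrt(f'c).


Ec = 0.043 * 2104^1.5 * sqrt(31) / 1000
= 23.11 GPa

23.11


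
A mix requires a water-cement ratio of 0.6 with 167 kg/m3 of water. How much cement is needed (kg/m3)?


Cement = water / (w/c)
= 167 / 0.6
= 278.3 kg/m3

278.3


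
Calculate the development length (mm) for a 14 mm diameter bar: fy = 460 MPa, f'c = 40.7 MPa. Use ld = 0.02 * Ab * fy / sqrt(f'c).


Ab = pi * 14^2 / 4 = 153.938 mm2
ld = 0.02 * 153.938 * 460 / sqrt(40.7)
= 222.0 mm

222.0


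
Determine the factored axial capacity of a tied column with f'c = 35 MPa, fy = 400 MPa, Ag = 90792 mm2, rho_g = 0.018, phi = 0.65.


Ast = rho * Ag = 0.018 * 90792 = 1634.256 mm2
phi*Pn = 0.65 * 0.80 * (0.85 * 35 * (90792 - 1634.256) + 400 * 1634.256) / 1000
= 1719.2 kN

1719.2


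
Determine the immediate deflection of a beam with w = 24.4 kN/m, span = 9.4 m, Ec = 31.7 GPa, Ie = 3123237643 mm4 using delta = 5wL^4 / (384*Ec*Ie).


Convert: L = 9.4 m = 9400 mm, Ec = 31.7 GPa = 31700 MPa
delta = 5 * 24.4 * 9400^4 / (384 * 31700 * 3123237643)
= 25.05 mm

25.05


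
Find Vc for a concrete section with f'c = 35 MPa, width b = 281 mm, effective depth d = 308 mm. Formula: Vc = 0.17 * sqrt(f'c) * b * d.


Vc = 0.17 * sqrt(35) * 281 * 308 / 1000
= 87.04 kN

87.04


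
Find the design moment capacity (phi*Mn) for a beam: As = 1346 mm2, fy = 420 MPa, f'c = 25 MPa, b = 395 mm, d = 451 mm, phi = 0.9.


a = As * fy / (0.85 * f'c * b)
= 1346 * 420 / (0.85 * 25 * 395)
= 67.3501 mm
Mn = As * fy * (d - a/2) / 10^6
= 235.9221 kN-m
phi*Mn = 0.9 * 235.9221 = 212.33 kN-m

212.33


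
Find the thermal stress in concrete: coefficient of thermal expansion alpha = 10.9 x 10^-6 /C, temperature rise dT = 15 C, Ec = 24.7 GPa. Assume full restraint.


sigma = alpha * dT * Ec
= 10.9e-6 * 15 * 24.7 * 1000
= 4.038 MPa

4.038


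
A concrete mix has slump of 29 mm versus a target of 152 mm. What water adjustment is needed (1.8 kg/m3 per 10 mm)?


Difference = 152 - 29 = 123 mm
Water adjustment = 123 * 1.8 / 10 = 22.1 kg/m3

22.1


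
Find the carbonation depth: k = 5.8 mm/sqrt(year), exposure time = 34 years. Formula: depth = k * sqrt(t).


depth = k * sqrt(t)
= 5.8 * sqrt(34)
= 33.82 mm

33.82


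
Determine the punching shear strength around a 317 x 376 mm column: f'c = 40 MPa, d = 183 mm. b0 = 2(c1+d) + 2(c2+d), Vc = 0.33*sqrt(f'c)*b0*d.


b0 = 2*(317 + 183) + 2*(376 + 183) = 2118 mm
Vc = 0.33 * sqrt(40) * 2118 * 183 / 1000
= 808.95 kN

808.95


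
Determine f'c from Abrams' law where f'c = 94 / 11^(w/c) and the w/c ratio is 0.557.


f'c = 94 / 11^0.557
= 94 / 3.802
= 24.72 MPa

24.72


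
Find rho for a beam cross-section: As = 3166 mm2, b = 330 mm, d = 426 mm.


rho = As / (b * d)
= 3166 / (330 * 426)
= 0.0225

0.0225


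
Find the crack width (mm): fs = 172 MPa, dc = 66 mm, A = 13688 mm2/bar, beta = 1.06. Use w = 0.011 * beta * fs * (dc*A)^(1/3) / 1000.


w = 0.011 * beta * fs * (dc * A)^(1/3) / 1000
= 0.011 * 1.06 * 172 * (66 * 13688)^(1/3) / 1000
= 0.194 mm

0.194


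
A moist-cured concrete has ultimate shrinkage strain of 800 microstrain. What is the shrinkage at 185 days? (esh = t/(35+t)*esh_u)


esh(185) = 185 / (35 + 185) * 800
= 185 / 220 * 800
= 672.7 microstrain

672.7


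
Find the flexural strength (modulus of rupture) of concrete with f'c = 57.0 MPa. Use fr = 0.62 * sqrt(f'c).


fr = 0.62 * sqrt(57.0)
= 4.681 MPa

4.681


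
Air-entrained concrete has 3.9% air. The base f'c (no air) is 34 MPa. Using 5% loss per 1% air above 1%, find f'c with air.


Strength loss = (3.9 - 1) * 5 = 14.5%
f'c = 34 * (1 - 14.5/100)
= 29.07 MPa

29.07


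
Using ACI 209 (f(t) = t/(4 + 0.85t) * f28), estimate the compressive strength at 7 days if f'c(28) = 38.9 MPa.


f(7) = 7 / (4 + 0.85 * 7) * 38.9
= 7 / 9.95 * 38.9
= 27.37 MPa

27.37


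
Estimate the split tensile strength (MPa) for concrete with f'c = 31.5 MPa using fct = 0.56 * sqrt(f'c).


fct = 0.56 * sqrt(31.5)
= 0.56 * 5.612
= 3.143 MPa

3.143


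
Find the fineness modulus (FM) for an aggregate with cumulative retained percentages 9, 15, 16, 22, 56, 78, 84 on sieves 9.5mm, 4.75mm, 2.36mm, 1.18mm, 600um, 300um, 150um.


FM = sum(cumulative % retained) / 100
= 280 / 100
= 2.8

2.8


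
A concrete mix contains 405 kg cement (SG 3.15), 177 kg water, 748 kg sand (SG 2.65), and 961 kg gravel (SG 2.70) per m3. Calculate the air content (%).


Vol cement = 405 / (3.15 * 1000) = 0.128571 m3
Vol water = 177 / 1000 = 0.177 m3
Vol sand = 748 / (2.65 * 1000) = 0.282264 m3
Vol gravel = 961 / (2.70 * 1000) = 0.355926 m3
Total solid + water volume = 0.943762 m3
Air = (1 - 0.943762) * 100 = 5.62%

5.62


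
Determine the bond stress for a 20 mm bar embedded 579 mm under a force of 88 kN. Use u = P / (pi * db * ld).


u = P / (pi * db * ld)
= 88 * 1000 / (pi * 20 * 579)
= 2.419 MPa

2.419


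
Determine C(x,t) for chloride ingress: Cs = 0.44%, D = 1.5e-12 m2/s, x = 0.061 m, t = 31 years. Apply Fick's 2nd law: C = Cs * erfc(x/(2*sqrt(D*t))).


t_seconds = 31 * 365.25 * 24 * 3600 = 978285600.0 s
arg = 0.061 / (2 * sqrt(1.5e-12 * 978285600.0))
= 0.7962
erfc(0.7962) = 0.2602
C = 0.44 * 0.2602 = 0.1145%

0.1145


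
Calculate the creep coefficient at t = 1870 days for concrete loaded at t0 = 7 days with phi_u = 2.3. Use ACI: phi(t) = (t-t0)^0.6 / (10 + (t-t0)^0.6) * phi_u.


dt = 1870 - 7 = 1863
phi = 1863^0.6 / (10 + 1863^0.6) * 2.3
= 2.074

2.074


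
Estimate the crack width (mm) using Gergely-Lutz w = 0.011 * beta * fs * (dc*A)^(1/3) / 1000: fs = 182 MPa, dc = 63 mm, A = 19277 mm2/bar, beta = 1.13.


w = 0.011 * beta * fs * (dc * A)^(1/3) / 1000
= 0.011 * 1.13 * 182 * (63 * 19277)^(1/3) / 1000
= 0.241 mm

0.241


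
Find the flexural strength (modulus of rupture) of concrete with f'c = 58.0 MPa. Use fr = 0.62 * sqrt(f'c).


fr = 0.62 * sqrt(58.0)
= 4.722 MPa

4.722


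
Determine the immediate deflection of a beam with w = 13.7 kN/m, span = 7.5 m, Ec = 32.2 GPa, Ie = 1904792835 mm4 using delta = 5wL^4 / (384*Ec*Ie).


Convert: L = 7.5 m = 7500 mm, Ec = 32.2 GPa = 32200 MPa
delta = 5 * 13.7 * 7500^4 / (384 * 32200 * 1904792835)
= 9.2 mm

9.2


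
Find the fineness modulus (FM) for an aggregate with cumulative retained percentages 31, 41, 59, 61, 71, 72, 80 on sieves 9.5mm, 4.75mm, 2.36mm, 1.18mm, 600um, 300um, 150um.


FM = sum(cumulative % retained) / 100
= 415 / 100
= 4.15

4.15


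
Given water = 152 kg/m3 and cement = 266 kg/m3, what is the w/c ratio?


w/c = water / cement
w/c = 152 / 266 = 0.571

0.571


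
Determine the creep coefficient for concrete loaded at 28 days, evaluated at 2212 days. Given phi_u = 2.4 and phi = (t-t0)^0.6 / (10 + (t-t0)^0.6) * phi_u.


dt = 2212 - 28 = 2184
phi = 2184^0.6 / (10 + 2184^0.6) * 2.4
= 2.183

2.183


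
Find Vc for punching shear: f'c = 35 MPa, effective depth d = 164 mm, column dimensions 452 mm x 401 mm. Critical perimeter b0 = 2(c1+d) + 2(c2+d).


b0 = 2*(452 + 164) + 2*(401 + 164) = 2362 mm
Vc = 0.33 * sqrt(35) * 2362 * 164 / 1000
= 756.26 kN

756.26


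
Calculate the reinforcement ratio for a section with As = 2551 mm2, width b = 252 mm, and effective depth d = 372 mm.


rho = As / (b * d)
= 2551 / (252 * 372)
= 0.0272

0.0272


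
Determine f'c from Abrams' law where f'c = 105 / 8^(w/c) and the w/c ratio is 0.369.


f'c = 105 / 8^0.369
= 105 / 2.154
= 48.75 MPa

48.75


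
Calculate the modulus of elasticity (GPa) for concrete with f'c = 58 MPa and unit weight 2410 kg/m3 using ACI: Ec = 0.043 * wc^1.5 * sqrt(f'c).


Ec = 0.043 * 2410^1.5 * sqrt(58) / 1000
= 38.74 GPa

38.74


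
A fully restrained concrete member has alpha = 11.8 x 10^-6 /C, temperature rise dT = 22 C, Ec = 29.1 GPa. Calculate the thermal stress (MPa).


sigma = alpha * dT * Ec
= 11.8e-6 * 22 * 29.1 * 1000
= 7.554 MPa

7.554


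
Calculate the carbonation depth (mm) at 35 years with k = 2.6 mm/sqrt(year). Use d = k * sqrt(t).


depth = k * sqrt(t)
= 2.6 * sqrt(35)
= 15.38 mm

15.38


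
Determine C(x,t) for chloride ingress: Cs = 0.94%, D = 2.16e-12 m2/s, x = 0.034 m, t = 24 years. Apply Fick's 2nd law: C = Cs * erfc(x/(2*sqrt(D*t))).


t_seconds = 24 * 365.25 * 24 * 3600 = 757382400.0 s
arg = 0.034 / (2 * sqrt(2.16e-12 * 757382400.0))
= 0.4203
erfc(0.4203) = 0.5522
C = 0.94 * 0.5522 = 0.5191%

0.5191


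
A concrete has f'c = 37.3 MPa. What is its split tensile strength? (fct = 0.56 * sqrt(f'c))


fct = 0.56 * sqrt(37.3)
= 0.56 * 6.107
= 3.42 MPa

3.42


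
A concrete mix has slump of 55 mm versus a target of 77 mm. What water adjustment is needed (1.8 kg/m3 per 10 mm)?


Difference = 77 - 55 = 22 mm
Water adjustment = 22 * 1.8 / 10 = 4.0 kg/m3

4.0


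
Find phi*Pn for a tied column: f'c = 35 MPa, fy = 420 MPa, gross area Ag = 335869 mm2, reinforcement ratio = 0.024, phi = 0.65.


Ast = rho * Ag = 0.024 * 335869 = 8060.856 mm2
phi*Pn = 0.65 * 0.80 * (0.85 * 35 * (335869 - 8060.856) + 420 * 8060.856) / 1000
= 6831.68 kN

6831.68


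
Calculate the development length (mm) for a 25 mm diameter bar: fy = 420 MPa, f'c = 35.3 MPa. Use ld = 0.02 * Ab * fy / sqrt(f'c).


Ab = pi * 25^2 / 4 = 490.874 mm2
ld = 0.02 * 490.874 * 420 / sqrt(35.3)
= 694.0 mm

694.0


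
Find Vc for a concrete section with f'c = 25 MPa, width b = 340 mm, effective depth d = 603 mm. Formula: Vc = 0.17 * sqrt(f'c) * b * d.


Vc = 0.17 * sqrt(25) * 340 * 603 / 1000
= 174.27 kN

174.27


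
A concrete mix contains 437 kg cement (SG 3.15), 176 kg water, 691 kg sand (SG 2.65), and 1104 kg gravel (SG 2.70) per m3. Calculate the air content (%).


Vol cement = 437 / (3.15 * 1000) = 0.13873 m3
Vol water = 176 / 1000 = 0.176 m3
Vol sand = 691 / (2.65 * 1000) = 0.260755 m3
Vol gravel = 1104 / (2.70 * 1000) = 0.408889 m3
Total solid + water volume = 0.984374 m3
Air = (1 - 0.984374) * 100 = 1.56%

1.56


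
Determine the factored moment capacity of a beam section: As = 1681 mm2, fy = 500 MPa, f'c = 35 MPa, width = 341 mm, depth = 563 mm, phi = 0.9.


a = As * fy / (0.85 * f'c * b)
= 1681 * 500 / (0.85 * 35 * 341)
= 82.8507 mm
Mn = As * fy * (d - a/2) / 10^6
= 438.3835 kN-m
phi*Mn = 0.9 * 438.3835 = 394.55 kN-m

394.55


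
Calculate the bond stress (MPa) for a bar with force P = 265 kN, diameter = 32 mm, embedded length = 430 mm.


u = P / (pi * db * ld)
= 265 * 1000 / (pi * 32 * 430)
= 6.13 MPa

6.13


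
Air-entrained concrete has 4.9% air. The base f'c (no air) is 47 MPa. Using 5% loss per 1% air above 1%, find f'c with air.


Strength loss = (4.9 - 1) * 5 = 19.5%
f'c = 47 * (1 - 19.5/100)
= 37.83 MPa

37.83


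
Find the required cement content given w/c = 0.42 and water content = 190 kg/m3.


Cement = water / (w/c)
= 190 / 0.42
= 452.4 kg/m3

452.4


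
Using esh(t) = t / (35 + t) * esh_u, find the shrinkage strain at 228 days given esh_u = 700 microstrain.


esh(228) = 228 / (35 + 228) * 700
= 228 / 263 * 700
= 606.8 microstrain

606.8


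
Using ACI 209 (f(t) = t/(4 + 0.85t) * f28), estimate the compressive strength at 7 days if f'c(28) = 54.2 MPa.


f(7) = 7 / (4 + 0.85 * 7) * 54.2
= 7 / 9.95 * 54.2
= 38.13 MPa

38.13


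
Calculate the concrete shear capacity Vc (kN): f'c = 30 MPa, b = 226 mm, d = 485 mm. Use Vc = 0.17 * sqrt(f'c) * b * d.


Vc = 0.17 * sqrt(30) * 226 * 485 / 1000
= 102.06 kN

102.06


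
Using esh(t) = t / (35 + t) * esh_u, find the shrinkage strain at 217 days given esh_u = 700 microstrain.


esh(217) = 217 / (35 + 217) * 700
= 217 / 252 * 700
= 602.8 microstrain

602.8


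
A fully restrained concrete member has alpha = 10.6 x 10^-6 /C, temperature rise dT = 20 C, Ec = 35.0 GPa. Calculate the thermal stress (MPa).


sigma = alpha * dT * Ec
= 10.6e-6 * 20 * 35.0 * 1000
= 7.42 MPa

7.42


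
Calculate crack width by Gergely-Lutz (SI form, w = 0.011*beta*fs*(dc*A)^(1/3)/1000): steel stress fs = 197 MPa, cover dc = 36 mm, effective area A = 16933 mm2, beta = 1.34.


w = 0.011 * beta * fs * (dc * A)^(1/3) / 1000
= 0.011 * 1.34 * 197 * (36 * 16933)^(1/3) / 1000
= 0.246 mm

0.246


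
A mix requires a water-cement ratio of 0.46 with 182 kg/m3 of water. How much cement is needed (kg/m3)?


Cement = water / (w/c)
= 182 / 0.46
= 395.7 kg/m3

395.7


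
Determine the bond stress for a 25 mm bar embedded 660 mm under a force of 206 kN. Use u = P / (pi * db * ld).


u = P / (pi * db * ld)
= 206 * 1000 / (pi * 25 * 660)
= 3.974 MPa

3.974


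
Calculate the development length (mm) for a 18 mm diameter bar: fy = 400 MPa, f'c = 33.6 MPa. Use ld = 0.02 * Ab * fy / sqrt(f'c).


Ab = pi * 18^2 / 4 = 254.469 mm2
ld = 0.02 * 254.469 * 400 / sqrt(33.6)
= 351.2 mm

351.2


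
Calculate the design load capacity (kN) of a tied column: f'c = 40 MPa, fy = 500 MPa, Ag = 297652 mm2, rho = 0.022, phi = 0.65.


Ast = rho * Ag = 0.022 * 297652 = 6548.344 mm2
phi*Pn = 0.65 * 0.80 * (0.85 * 40 * (297652 - 6548.344) + 500 * 6548.344) / 1000
= 6849.28 kN

6849.28


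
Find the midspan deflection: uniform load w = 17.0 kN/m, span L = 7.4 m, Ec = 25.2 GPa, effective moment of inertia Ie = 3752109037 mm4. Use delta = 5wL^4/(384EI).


Convert: L = 7.4 m = 7400 mm, Ec = 25.2 GPa = 25200 MPa
delta = 5 * 17.0 * 7400^4 / (384 * 25200 * 3752109037)
= 7.02 mm

7.02


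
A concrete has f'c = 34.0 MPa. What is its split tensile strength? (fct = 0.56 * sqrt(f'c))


fct = 0.56 * sqrt(34.0)
= 0.56 * 5.831
= 3.265 MPa

3.265


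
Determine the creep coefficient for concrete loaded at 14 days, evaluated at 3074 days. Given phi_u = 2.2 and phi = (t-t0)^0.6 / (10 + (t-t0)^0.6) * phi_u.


dt = 3074 - 14 = 3060
phi = 3060^0.6 / (10 + 3060^0.6) * 2.2
= 2.035

2.035


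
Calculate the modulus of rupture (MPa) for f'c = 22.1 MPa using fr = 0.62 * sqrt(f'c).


fr = 0.62 * sqrt(22.1)
= 2.915 MPa

2.915


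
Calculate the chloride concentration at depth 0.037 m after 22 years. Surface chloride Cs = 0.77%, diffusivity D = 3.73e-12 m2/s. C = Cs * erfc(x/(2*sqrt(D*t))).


t_seconds = 22 * 365.25 * 24 * 3600 = 694267200.0 s
arg = 0.037 / (2 * sqrt(3.73e-12 * 694267200.0))
= 0.3635
erfc(0.3635) = 0.6072
C = 0.77 * 0.6072 = 0.4675%

0.4675


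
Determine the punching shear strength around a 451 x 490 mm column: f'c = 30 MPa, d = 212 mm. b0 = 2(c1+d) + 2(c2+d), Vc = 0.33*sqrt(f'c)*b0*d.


b0 = 2*(451 + 212) + 2*(490 + 212) = 2730 mm
Vc = 0.33 * sqrt(30) * 2730 * 212 / 1000
= 1046.1 kN

1046.1


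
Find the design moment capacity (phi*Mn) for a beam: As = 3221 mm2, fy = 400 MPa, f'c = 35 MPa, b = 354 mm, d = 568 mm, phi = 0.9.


a = As * fy / (0.85 * f'c * b)
= 3221 * 400 / (0.85 * 35 * 354)
= 122.3377 mm
Mn = As * fy * (d - a/2) / 10^6
= 653.0012 kN-m
phi*Mn = 0.9 * 653.0012 = 587.7 kN-m

587.7


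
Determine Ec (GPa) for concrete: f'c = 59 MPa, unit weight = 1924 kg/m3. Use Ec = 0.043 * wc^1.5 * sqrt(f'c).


Ec = 0.043 * 1924^1.5 * sqrt(59) / 1000
= 27.87 GPa

27.87


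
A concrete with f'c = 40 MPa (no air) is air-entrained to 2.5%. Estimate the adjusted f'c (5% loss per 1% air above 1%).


Strength loss = (2.5 - 1) * 5 = 7.5%
f'c = 40 * (1 - 7.5/100)
= 37.0 MPa

37.0


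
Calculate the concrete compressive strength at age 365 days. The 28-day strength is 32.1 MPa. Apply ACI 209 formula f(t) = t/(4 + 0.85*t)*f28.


f(365) = 365 / (4 + 0.85 * 365) * 32.1
= 365 / 314.25 * 32.1
= 37.28 MPa

37.28


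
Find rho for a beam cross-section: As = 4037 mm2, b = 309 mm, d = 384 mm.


rho = As / (b * d)
= 4037 / (309 * 384)
= 0.034

0.034


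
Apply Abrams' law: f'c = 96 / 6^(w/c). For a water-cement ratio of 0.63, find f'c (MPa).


f'c = 96 / 6^0.63
= 96 / 3.092
= 31.05 MPa

31.05


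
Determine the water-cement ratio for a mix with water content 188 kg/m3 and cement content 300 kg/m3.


w/c = water / cement
w/c = 188 / 300 = 0.627

0.627


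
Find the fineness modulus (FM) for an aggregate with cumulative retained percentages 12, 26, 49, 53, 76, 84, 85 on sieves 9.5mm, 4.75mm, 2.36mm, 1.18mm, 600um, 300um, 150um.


FM = sum(cumulative % retained) / 100
= 385 / 100
= 3.85

3.85


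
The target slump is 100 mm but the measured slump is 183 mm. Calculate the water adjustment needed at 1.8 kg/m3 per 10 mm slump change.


Difference = 100 - 183 = -83 mm
Water adjustment = -83 * 1.8 / 10 = -14.9 kg/m3

-14.9


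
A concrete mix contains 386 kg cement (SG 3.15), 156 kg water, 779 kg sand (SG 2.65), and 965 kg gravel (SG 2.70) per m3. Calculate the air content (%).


Vol cement = 386 / (3.15 * 1000) = 0.12254 m3
Vol water = 156 / 1000 = 0.156 m3
Vol sand = 779 / (2.65 * 1000) = 0.293962 m3
Vol gravel = 965 / (2.70 * 1000) = 0.357407 m3
Total solid + water volume = 0.929909 m3
Air = (1 - 0.929909) * 100 = 7.01%

7.01


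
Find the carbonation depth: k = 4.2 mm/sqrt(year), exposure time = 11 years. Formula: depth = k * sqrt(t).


depth = k * sqrt(t)
= 4.2 * sqrt(11)
= 13.93 mm

13.93


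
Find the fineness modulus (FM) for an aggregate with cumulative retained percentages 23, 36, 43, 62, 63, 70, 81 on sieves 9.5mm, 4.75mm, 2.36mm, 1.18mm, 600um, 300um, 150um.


FM = sum(cumulative % retained) / 100
= 378 / 100
= 3.78

3.78


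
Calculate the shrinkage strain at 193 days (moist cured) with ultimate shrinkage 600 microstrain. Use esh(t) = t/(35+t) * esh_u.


esh(193) = 193 / (35 + 193) * 600
= 193 / 228 * 600
= 507.9 microstrain

507.9


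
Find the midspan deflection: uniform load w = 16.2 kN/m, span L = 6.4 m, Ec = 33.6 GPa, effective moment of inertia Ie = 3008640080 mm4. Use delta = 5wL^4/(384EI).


Convert: L = 6.4 m = 6400 mm, Ec = 33.6 GPa = 33600 MPa
delta = 5 * 16.2 * 6400^4 / (384 * 33600 * 3008640080)
= 3.5 mm

3.5


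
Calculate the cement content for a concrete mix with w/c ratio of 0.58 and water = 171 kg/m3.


Cement = water / (w/c)
= 171 / 0.58
= 294.8 kg/m3

294.8


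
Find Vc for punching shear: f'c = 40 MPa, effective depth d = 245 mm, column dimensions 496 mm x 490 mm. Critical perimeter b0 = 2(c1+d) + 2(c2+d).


b0 = 2*(496 + 245) + 2*(490 + 245) = 2952 mm
Vc = 0.33 * sqrt(40) * 2952 * 245 / 1000
= 1509.48 kN

1509.48


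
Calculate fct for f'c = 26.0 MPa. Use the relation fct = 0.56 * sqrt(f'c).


fct = 0.56 * sqrt(26.0)
= 0.56 * 5.099
= 2.855 MPa

2.855


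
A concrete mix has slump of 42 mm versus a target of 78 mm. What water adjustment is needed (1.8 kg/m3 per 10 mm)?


Difference = 78 - 42 = 36 mm
Water adjustment = 36 * 1.8 / 10 = 6.5 kg/m3

6.5


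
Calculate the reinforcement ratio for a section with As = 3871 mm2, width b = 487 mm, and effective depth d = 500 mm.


rho = As / (b * d)
= 3871 / (487 * 500)
= 0.0159

0.0159


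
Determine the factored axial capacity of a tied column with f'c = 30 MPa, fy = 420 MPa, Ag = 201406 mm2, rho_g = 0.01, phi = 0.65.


Ast = rho * Ag = 0.01 * 201406 = 2014.06 mm2
phi*Pn = 0.65 * 0.80 * (0.85 * 30 * (201406 - 2014.06) + 420 * 2014.06) / 1000
= 3083.81 kN

3083.81


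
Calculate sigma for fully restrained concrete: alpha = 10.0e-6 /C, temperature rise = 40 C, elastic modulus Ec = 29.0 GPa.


sigma = alpha * dT * Ec
= 10.0e-6 * 40 * 29.0 * 1000
= 11.6 MPa

11.6


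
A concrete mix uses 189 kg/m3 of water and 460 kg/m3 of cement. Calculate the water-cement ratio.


w/c = water / cement
w/c = 189 / 460 = 0.411

0.411


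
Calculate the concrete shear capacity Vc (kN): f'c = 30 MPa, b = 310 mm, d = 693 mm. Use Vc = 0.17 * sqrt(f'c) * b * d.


Vc = 0.17 * sqrt(30) * 310 * 693 / 1000
= 200.03 kN

200.03


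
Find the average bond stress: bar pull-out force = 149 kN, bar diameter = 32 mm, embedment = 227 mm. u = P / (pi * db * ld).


u = P / (pi * db * ld)
= 149 * 1000 / (pi * 32 * 227)
= 6.529 MPa

6.529


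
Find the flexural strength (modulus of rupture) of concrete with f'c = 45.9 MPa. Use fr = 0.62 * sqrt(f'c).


fr = 0.62 * sqrt(45.9)
= 4.2 MPa

4.2


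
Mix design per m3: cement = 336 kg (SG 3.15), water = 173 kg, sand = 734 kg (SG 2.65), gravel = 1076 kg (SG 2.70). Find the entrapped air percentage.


Vol cement = 336 / (3.15 * 1000) = 0.106667 m3
Vol water = 173 / 1000 = 0.173 m3
Vol sand = 734 / (2.65 * 1000) = 0.276981 m3
Vol gravel = 1076 / (2.70 * 1000) = 0.398519 m3
Total solid + water volume = 0.955166 m3
Air = (1 - 0.955166) * 100 = 4.48%

4.48


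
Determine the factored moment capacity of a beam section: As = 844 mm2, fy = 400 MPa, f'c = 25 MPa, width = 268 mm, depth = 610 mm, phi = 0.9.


a = As * fy / (0.85 * f'c * b)
= 844 * 400 / (0.85 * 25 * 268)
= 59.2801 mm
Mn = As * fy * (d - a/2) / 10^6
= 195.9295 kN-m
phi*Mn = 0.9 * 195.9295 = 176.34 kN-m

176.34


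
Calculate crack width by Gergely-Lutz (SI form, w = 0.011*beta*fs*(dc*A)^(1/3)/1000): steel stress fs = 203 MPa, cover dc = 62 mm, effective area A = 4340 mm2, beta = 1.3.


w = 0.011 * beta * fs * (dc * A)^(1/3) / 1000
= 0.011 * 1.3 * 203 * (62 * 4340)^(1/3) / 1000
= 0.187 mm

0.187
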